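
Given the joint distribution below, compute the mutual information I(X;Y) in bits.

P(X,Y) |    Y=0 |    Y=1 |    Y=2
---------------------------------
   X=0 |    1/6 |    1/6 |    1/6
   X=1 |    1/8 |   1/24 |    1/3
0.1031 bits

Mutual information: I(X;Y) = H(X) + H(Y) - H(X,Y)

Marginals:
P(X) = (1/2, 1/2), H(X) = 1.0000 bits
P(Y) = (7/24, 5/24, 1/2), H(Y) = 1.4899 bits

Joint entropy: H(X,Y) = 2.3868 bits

I(X;Y) = 1.0000 + 1.4899 - 2.3868 = 0.1031 bits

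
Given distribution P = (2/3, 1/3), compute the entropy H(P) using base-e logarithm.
0.6365 nats

Shannon entropy is H(X) = -Σ p(x) log p(x).

For P = (2/3, 1/3):
H = -2/3 × log_e(2/3) -1/3 × log_e(1/3)
H = 0.6365 nats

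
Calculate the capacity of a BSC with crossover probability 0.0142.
0.8925 bits

For a binary symmetric channel (BSC) with error probability p:
Capacity C = 1 - H(p) bits per symbol

where H(p) = -p log₂(p) - (1-p) log₂(1-p) is the binary entropy function.

H(0.0142) = 0.1075 bits
C = 1 - 0.1075 = 0.8925 bits per symbol

This means we can reliably transmit up to 0.8925 bits of information per channel use.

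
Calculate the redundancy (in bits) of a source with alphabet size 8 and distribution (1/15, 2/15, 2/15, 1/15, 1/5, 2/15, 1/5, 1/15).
0.1271 bits

Redundancy measures how far a source is from maximum entropy:
R = H_max - H(X)

Maximum entropy for 8 symbols: H_max = log_2(8) = 3.0000 bits
Actual entropy: H(X) = 2.8729 bits
Redundancy: R = 3.0000 - 2.8729 = 0.1271 bits

This redundancy represents potential for compression: the source could be compressed by 0.1271 bits per symbol.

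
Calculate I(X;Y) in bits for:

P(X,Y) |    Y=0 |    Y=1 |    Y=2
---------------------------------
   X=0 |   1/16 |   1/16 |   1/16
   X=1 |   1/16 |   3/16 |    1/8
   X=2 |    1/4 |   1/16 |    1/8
0.1319 bits

Mutual information: I(X;Y) = H(X) + H(Y) - H(X,Y)

Marginals:
P(X) = (3/16, 3/8, 7/16), H(X) = 1.5052 bits
P(Y) = (3/8, 5/16, 5/16), H(Y) = 1.5794 bits

Joint entropy: H(X,Y) = 2.9528 bits

I(X;Y) = 1.5052 + 1.5794 - 2.9528 = 0.1319 bits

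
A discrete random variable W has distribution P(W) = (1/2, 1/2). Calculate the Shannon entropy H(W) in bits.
1.0000 bits

Shannon entropy is H(X) = -Σ p(x) log p(x).

For P = (1/2, 1/2):
H = -1/2 × log_2(1/2) -1/2 × log_2(1/2)
H = 1.0000 bits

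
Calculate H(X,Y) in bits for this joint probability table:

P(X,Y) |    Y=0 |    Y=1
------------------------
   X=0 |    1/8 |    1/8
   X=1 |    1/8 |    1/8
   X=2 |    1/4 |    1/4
2.5000 bits

Joint entropy is H(X,Y) = -Σ_{x,y} p(x,y) log p(x,y).

Summing over all non-zero entries:
H(X,Y) = -[1/8·log_2(1/8) + 1/8·log_2(1/8) + 1/8·log_2(1/8) + 1/8·log_2(1/8) + 1/4·log_2(1/4) + 1/4·log_2(1/4)]
H(X,Y) = 2.5000 bits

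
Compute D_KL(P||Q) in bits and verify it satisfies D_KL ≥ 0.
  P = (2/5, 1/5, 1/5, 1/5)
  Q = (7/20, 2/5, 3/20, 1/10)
0.1601 bits

KL divergence satisfies the Gibbs inequality: D_KL(P||Q) ≥ 0 for all distributions P, Q.

D_KL(P||Q) = Σ p(x) log(p(x)/q(x))
Term by term:
  x=0: 2/5 × log_2[(2/5)/(7/20)] = 0.0771
  x=1: 1/5 × log_2[(1/5)/(2/5)] = -0.2000
  x=2: 1/5 × log_2[(1/5)/(3/20)] = 0.0830
  x=3: 1/5 × log_2[(1/5)/(1/10)] = 0.2000
D_KL(P||Q) = 0.1601 bits

D_KL(P||Q) = 0.1601 ≥ 0 ✓

This non-negativity is a fundamental property: relative entropy cannot be negative because it measures how different Q is from P.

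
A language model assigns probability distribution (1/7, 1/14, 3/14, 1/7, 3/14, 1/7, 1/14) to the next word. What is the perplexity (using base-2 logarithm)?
6.4958

Perplexity is 2^H (or exp(H) for natural log).

First, H = -Σ p log p = 2.6995 bits
Perplexity = 2^2.6995 = 6.4958

Interpretation: The model's uncertainty is equivalent to choosing uniformly among 6.5 options.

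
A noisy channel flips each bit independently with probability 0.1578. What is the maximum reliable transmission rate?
0.3710 bits

For a binary symmetric channel (BSC) with error probability p:
Capacity C = 1 - H(p) bits per symbol

where H(p) = -p log₂(p) - (1-p) log₂(1-p) is the binary entropy function.

H(0.1578) = 0.6290 bits
C = 1 - 0.6290 = 0.3710 bits per symbol

This means we can reliably transmit up to 0.3710 bits of information per channel use.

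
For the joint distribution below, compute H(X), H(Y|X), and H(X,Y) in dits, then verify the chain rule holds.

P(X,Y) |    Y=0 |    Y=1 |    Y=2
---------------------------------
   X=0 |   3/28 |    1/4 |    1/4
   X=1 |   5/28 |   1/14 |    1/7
H(X,Y) = 0.7412, H(X) = 0.2910, H(Y|X) = 0.4502 (all in dits)

Chain rule: H(X,Y) = H(X) + H(Y|X)

Left side — joint entropy directly:
H(X,Y) = -Σ p(x,y) log p(x,y) = 0.7412 dits

Right side — compute H(Y|X) from the conditional distributions:
P(X) = (17/28, 11/28), so H(X) = 0.2910 dits
H(Y|X) = Σ_x P(X=x) · H(Y|X=x):
  P(Y|X=0) = (3/17, 7/17, 7/17), H(Y|X=0) = 0.4503, weight P(X=0) = 17/28
  P(Y|X=1) = (5/11, 2/11, 4/11), H(Y|X=1) = 0.4500, weight P(X=1) = 11/28
H(Y|X) = 0.4502 dits

H(X) + H(Y|X) = 0.2910 + 0.4502 = 0.7412 dits

Both sides equal 0.7412 dits. ✓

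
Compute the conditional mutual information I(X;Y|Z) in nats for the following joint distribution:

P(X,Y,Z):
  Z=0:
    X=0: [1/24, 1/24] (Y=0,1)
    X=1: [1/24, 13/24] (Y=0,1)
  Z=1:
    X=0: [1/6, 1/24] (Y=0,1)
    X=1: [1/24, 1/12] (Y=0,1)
0.0800 nats

Conditional mutual information: I(X;Y|Z) = H(X|Z) + H(Y|Z) - H(X,Y|Z)

H(Z) = 0.6365
H(X,Z) = 1.1082 → H(X|Z) = 0.4717
H(Y,Z) = 1.1082 → H(Y|Z) = 0.4717
H(X,Y,Z) = 1.4999 → H(X,Y|Z) = 0.8634

I(X;Y|Z) = 0.4717 + 0.4717 - 0.8634 = 0.0800 nats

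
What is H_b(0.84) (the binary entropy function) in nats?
0.4397 nats

The binary entropy function is:
H(p) = -p log(p) - (1-p) log(1-p)

H(0.84) = -0.84 × log_e(0.84) - 0.16 × log_e(0.16)
H(0.84) = 0.4397 nats

Note: Binary entropy is maximized at p=0.5 (H=1 bit) and minimized at p=0 or p=1 (H=0).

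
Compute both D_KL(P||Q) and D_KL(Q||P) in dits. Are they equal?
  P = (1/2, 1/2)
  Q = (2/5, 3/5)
D_KL(P||Q) = 0.0089, D_KL(Q||P) = 0.0087

KL divergence is not symmetric: D_KL(P||Q) ≠ D_KL(Q||P) in general.

D_KL(P||Q) = 0.0089 dits
D_KL(Q||P) = 0.0087 dits

No, they are not equal!

This asymmetry is why KL divergence is not a true distance metric.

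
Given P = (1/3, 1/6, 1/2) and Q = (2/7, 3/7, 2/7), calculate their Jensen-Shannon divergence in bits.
0.0657 bits

Jensen-Shannon divergence is:
JSD(P||Q) = 0.5 × D_KL(P||M) + 0.5 × D_KL(Q||M)
where M = 0.5 × (P + Q) is the mixture distribution.

M = 0.5 × (1/3, 1/6, 1/2) + 0.5 × (2/7, 3/7, 2/7) = (0.309524, 0.297619, 11/28)

D_KL(P||M) = 0.0702 bits
D_KL(Q||M) = 0.0612 bits

JSD(P||Q) = 0.5 × 0.0702 + 0.5 × 0.0612 = 0.0657 bits

Unlike KL divergence, JSD is symmetric and bounded: 0 ≤ JSD ≤ log(2).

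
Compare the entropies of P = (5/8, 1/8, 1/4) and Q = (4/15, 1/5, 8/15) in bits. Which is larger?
Q

Computing entropies in bits:
H(P) = 1.2988
H(Q) = 1.4566

Distribution Q has higher entropy.

Intuition: The distribution closer to uniform (more spread out) has higher entropy.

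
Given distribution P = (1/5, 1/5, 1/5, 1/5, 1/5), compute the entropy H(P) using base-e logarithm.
1.6094 nats

Shannon entropy is H(X) = -Σ p(x) log p(x).

For P = (1/5, 1/5, 1/5, 1/5, 1/5):
H = -1/5 × log_e(1/5) -1/5 × log_e(1/5) -1/5 × log_e(1/5) -1/5 × log_e(1/5) -1/5 × log_e(1/5)
H = 1.6094 nats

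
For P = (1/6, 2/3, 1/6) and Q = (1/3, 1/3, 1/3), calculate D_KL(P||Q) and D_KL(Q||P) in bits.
D_KL(P||Q) = 0.3333, D_KL(Q||P) = 0.3333

KL divergence is not symmetric: D_KL(P||Q) ≠ D_KL(Q||P) in general.

D_KL(P||Q) = 0.3333 bits
D_KL(Q||P) = 0.3333 bits

In this case they happen to be equal (to 4 decimal places).

This asymmetry is why KL divergence is not a true distance metric.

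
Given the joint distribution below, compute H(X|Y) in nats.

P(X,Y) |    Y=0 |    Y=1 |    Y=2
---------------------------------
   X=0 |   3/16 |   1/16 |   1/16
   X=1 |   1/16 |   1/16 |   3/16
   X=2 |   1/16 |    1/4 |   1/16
0.9193 nats

Using the chain rule: H(X|Y) = H(X,Y) - H(Y)

First, compute H(X,Y) = 2.0140 nats

Marginal P(Y) = (5/16, 3/8, 5/16)
H(Y) = 1.0948 nats

H(X|Y) = H(X,Y) - H(Y) = 2.0140 - 1.0948 = 0.9193 nats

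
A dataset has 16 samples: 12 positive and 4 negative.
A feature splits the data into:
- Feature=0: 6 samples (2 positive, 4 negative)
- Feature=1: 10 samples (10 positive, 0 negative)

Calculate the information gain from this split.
0.4669 bits

Information Gain = H(Y) - H(Y|Feature)

Before split:
P(positive) = 12/16 = 0.7500
H(Y) = 0.8113 bits

After split:
Feature=0: H = 0.9183 bits (weight = 6/16)
Feature=1: H = 0.0000 bits (weight = 10/16)
H(Y|Feature) = (6/16)×0.9183 + (10/16)×0.0000 = 0.3444 bits

Information Gain = 0.8113 - 0.3444 = 0.4669 bits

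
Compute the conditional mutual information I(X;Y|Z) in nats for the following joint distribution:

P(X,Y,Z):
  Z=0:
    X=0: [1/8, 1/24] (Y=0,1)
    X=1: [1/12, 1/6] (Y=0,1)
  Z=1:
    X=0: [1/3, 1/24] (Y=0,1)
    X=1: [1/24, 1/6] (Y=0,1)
0.1811 nats

Conditional mutual information: I(X;Y|Z) = H(X|Z) + H(Y|Z) - H(X,Y|Z)

H(Z) = 0.6792
H(X,Z) = 1.3398 → H(X|Z) = 0.6606
H(Y,Z) = 1.3482 → H(Y|Z) = 0.6690
H(X,Y,Z) = 1.8277 → H(X,Y|Z) = 1.1485

I(X;Y|Z) = 0.6606 + 0.6690 - 1.1485 = 0.1811 nats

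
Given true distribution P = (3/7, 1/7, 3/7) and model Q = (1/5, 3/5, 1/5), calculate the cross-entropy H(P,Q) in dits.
0.6308 dits

Cross-entropy: H(P,Q) = -Σ p(x) log q(x)

Alternatively: H(P,Q) = H(P) + D_KL(P||Q)
H(P) = 0.4361 dits
D_KL(P||Q) = 0.1947 dits

H(P,Q) = 0.4361 + 0.1947 = 0.6308 dits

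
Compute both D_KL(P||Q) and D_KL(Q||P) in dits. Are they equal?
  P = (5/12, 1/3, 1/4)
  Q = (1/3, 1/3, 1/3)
D_KL(P||Q) = 0.0091, D_KL(Q||P) = 0.0093

KL divergence is not symmetric: D_KL(P||Q) ≠ D_KL(Q||P) in general.

D_KL(P||Q) = 0.0091 dits
D_KL(Q||P) = 0.0093 dits

No, they are not equal!

This asymmetry is why KL divergence is not a true distance metric.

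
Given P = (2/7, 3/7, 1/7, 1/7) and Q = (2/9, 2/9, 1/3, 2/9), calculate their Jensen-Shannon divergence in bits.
0.0614 bits

Jensen-Shannon divergence is:
JSD(P||Q) = 0.5 × D_KL(P||M) + 0.5 × D_KL(Q||M)
where M = 0.5 × (P + Q) is the mixture distribution.

M = 0.5 × (2/7, 3/7, 1/7, 1/7) + 0.5 × (2/9, 2/9, 1/3, 2/9) = (0.253968, 0.325397, 5/21, 0.18254)

D_KL(P||M) = 0.0630 bits
D_KL(Q||M) = 0.0598 bits

JSD(P||Q) = 0.5 × 0.0630 + 0.5 × 0.0598 = 0.0614 bits

Unlike KL divergence, JSD is symmetric and bounded: 0 ≤ JSD ≤ log(2).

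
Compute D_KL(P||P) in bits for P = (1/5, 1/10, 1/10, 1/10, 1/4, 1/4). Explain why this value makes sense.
0.0000 bits

KL divergence satisfies the Gibbs inequality: D_KL(P||Q) ≥ 0 for all distributions P, Q.

D_KL(P||Q) = Σ p(x) log(p(x)/q(x))
Each term is p(x) × log_2(p(x)/p(x)) = p(x) × log_2(1) = 0, so the sum is 0.
D_KL(P||Q) = 0.0000 bits

When P = Q, the KL divergence is exactly 0, as there is no 'divergence' between identical distributions.

This non-negativity is a fundamental property: relative entropy cannot be negative because it measures how different Q is from P.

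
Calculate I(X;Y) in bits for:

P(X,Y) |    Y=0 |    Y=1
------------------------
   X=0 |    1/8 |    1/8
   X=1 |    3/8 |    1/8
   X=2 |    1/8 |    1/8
0.0488 bits

Mutual information: I(X;Y) = H(X) + H(Y) - H(X,Y)

Marginals:
P(X) = (1/4, 1/2, 1/4), H(X) = 1.5000 bits
P(Y) = (5/8, 3/8), H(Y) = 0.9544 bits

Joint entropy: H(X,Y) = 2.4056 bits

I(X;Y) = 1.5000 + 0.9544 - 2.4056 = 0.0488 bits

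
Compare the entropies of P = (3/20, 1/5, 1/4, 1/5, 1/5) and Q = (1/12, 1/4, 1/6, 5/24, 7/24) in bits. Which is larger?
P

Computing entropies in bits:
H(P) = 2.3037
H(Q) = 2.2195

Distribution P has higher entropy.

Intuition: The distribution closer to uniform (more spread out) has higher entropy.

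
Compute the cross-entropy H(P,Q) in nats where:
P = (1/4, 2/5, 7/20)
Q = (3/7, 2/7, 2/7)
1.1514 nats

Cross-entropy: H(P,Q) = -Σ p(x) log q(x)

Alternatively: H(P,Q) = H(P) + D_KL(P||Q)
H(P) = 1.0805 nats
D_KL(P||Q) = 0.0709 nats

H(P,Q) = 1.0805 + 0.0709 = 1.1514 nats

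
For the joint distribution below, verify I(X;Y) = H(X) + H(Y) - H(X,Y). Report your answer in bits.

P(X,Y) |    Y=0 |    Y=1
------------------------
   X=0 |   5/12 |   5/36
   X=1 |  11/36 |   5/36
I(X;Y) = 0.0035 bits

Mutual information has multiple equivalent forms:
- I(X;Y) = H(X) - H(X|Y)
- I(X;Y) = H(Y) - H(Y|X)
- I(X;Y) = H(X) + H(Y) - H(X,Y)

Computing all quantities:
H(X) = 0.9911, H(Y) = 0.8524, H(X,Y) = 1.8400
H(X|Y) = 0.9876, H(Y|X) = 0.8489

Verification:
H(X) - H(X|Y) = 0.9911 - 0.9876 = 0.0035
H(Y) - H(Y|X) = 0.8524 - 0.8489 = 0.0035
H(X) + H(Y) - H(X,Y) = 0.9911 + 0.8524 - 1.8400 = 0.0035

All forms give I(X;Y) = 0.0035 bits. ✓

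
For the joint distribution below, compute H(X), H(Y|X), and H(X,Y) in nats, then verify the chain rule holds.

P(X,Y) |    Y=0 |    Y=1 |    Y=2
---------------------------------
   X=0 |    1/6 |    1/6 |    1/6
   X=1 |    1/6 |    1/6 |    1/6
H(X,Y) = 1.7918, H(X) = 0.6931, H(Y|X) = 1.0986 (all in nats)

Chain rule: H(X,Y) = H(X) + H(Y|X)

Left side — joint entropy directly:
H(X,Y) = -Σ p(x,y) log p(x,y) = 1.7918 nats

Right side — compute H(Y|X) from the conditional distributions:
P(X) = (1/2, 1/2), so H(X) = 0.6931 nats
H(Y|X) = Σ_x P(X=x) · H(Y|X=x):
  P(Y|X=0) = (1/3, 1/3, 1/3), H(Y|X=0) = 1.0986, weight P(X=0) = 1/2
  P(Y|X=1) = (1/3, 1/3, 1/3), H(Y|X=1) = 1.0986, weight P(X=1) = 1/2
H(Y|X) = 1.0986 nats

H(X) + H(Y|X) = 0.6931 + 1.0986 = 1.7918 nats

Both sides equal 1.7918 nats. ✓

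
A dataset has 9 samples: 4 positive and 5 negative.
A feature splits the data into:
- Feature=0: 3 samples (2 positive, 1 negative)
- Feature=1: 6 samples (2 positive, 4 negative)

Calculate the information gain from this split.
0.0728 bits

Information Gain = H(Y) - H(Y|Feature)

Before split:
P(positive) = 4/9 = 0.4444
H(Y) = 0.9911 bits

After split:
Feature=0: H = 0.9183 bits (weight = 3/9)
Feature=1: H = 0.9183 bits (weight = 6/9)
H(Y|Feature) = (3/9)×0.9183 + (6/9)×0.9183 = 0.9183 bits

Information Gain = 0.9911 - 0.9183 = 0.0728 bits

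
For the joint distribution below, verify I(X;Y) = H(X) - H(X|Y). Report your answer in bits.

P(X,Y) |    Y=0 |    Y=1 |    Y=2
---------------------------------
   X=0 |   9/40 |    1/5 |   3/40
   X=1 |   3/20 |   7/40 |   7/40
I(X;Y) = 0.0418 bits

Mutual information has multiple equivalent forms:
- I(X;Y) = H(X) - H(X|Y)
- I(X;Y) = H(Y) - H(Y|X)
- I(X;Y) = H(X) + H(Y) - H(X,Y)

Computing all quantities:
H(X) = 1.0000, H(Y) = 1.5613, H(X,Y) = 2.5195
H(X|Y) = 0.9582, H(Y|X) = 1.5195

Verification:
H(X) - H(X|Y) = 1.0000 - 0.9582 = 0.0418
H(Y) - H(Y|X) = 1.5613 - 1.5195 = 0.0418
H(X) + H(Y) - H(X,Y) = 1.0000 + 1.5613 - 2.5195 = 0.0418

All forms give I(X;Y) = 0.0418 bits. ✓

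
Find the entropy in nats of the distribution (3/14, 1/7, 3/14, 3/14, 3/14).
1.5984 nats

Shannon entropy is H(X) = -Σ p(x) log p(x).

For P = (3/14, 1/7, 3/14, 3/14, 3/14):
H = -3/14 × log_e(3/14) -1/7 × log_e(1/7) -3/14 × log_e(3/14) -3/14 × log_e(3/14) -3/14 × log_e(3/14)
H = 1.5984 nats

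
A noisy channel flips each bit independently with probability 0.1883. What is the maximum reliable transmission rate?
0.3021 bits

For a binary symmetric channel (BSC) with error probability p:
Capacity C = 1 - H(p) bits per symbol

where H(p) = -p log₂(p) - (1-p) log₂(1-p) is the binary entropy function.

H(0.1883) = 0.6979 bits
C = 1 - 0.6979 = 0.3021 bits per symbol

This means we can reliably transmit up to 0.3021 bits of information per channel use.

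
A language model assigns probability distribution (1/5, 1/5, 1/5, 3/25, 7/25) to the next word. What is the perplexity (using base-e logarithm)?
4.8381

Perplexity is e^H (or exp(H) for natural log).

First, H = -Σ p log p = 1.5765 nats
Perplexity = e^1.5765 = 4.8381

Interpretation: The model's uncertainty is equivalent to choosing uniformly among 4.8 options.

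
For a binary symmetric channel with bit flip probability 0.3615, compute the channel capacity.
0.0561 bits

For a binary symmetric channel (BSC) with error probability p:
Capacity C = 1 - H(p) bits per symbol

where H(p) = -p log₂(p) - (1-p) log₂(1-p) is the binary entropy function.

H(0.3615) = 0.9439 bits
C = 1 - 0.9439 = 0.0561 bits per symbol

This means we can reliably transmit up to 0.0561 bits of information per channel use.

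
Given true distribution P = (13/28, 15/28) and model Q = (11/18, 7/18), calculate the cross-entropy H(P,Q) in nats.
0.7346 nats

Cross-entropy: H(P,Q) = -Σ p(x) log q(x)

Alternatively: H(P,Q) = H(P) + D_KL(P||Q)
H(P) = 0.6906 nats
D_KL(P||Q) = 0.0440 nats

H(P,Q) = 0.6906 + 0.0440 = 0.7346 nats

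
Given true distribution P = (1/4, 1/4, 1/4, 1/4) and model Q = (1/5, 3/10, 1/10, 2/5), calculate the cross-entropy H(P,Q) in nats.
1.5081 nats

Cross-entropy: H(P,Q) = -Σ p(x) log q(x)

Alternatively: H(P,Q) = H(P) + D_KL(P||Q)
H(P) = 1.3863 nats
D_KL(P||Q) = 0.1218 nats

H(P,Q) = 1.3863 + 0.1218 = 1.5081 nats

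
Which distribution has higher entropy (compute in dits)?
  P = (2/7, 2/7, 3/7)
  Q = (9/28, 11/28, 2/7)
Q

Computing entropies in dits:
H(P) = 0.4686
H(Q) = 0.4733

Distribution Q has higher entropy.

Intuition: The distribution closer to uniform (more spread out) has higher entropy.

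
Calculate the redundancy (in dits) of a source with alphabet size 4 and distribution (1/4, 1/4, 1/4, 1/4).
0.0000 dits

Redundancy measures how far a source is from maximum entropy:
R = H_max - H(X)

Maximum entropy for 4 symbols: H_max = log_10(4) = 0.6021 dits
Actual entropy: H(X) = 0.6021 dits
Redundancy: R = 0.6021 - 0.6021 = 0.0000 dits

This redundancy represents potential for compression: the source could be compressed by 0.0000 dits per symbol.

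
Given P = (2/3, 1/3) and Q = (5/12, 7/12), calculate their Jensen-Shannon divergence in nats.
0.0318 nats

Jensen-Shannon divergence is:
JSD(P||Q) = 0.5 × D_KL(P||M) + 0.5 × D_KL(Q||M)
where M = 0.5 × (P + Q) is the mixture distribution.

M = 0.5 × (2/3, 1/3) + 0.5 × (5/12, 7/12) = (13/24, 11/24)

D_KL(P||M) = 0.0323 nats
D_KL(Q||M) = 0.0314 nats

JSD(P||Q) = 0.5 × 0.0323 + 0.5 × 0.0314 = 0.0318 nats

Unlike KL divergence, JSD is symmetric and bounded: 0 ≤ JSD ≤ log(2).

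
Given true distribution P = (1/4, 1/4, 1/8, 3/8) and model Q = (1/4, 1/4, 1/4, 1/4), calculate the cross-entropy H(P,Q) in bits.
2.0000 bits

Cross-entropy: H(P,Q) = -Σ p(x) log q(x)

Alternatively: H(P,Q) = H(P) + D_KL(P||Q)
H(P) = 1.9056 bits
D_KL(P||Q) = 0.0944 bits

H(P,Q) = 1.9056 + 0.0944 = 2.0000 bits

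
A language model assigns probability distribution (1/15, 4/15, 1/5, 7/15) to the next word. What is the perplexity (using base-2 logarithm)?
3.3554

Perplexity is 2^H (or exp(H) for natural log).

First, H = -Σ p log p = 1.7465 bits
Perplexity = 2^1.7465 = 3.3554

Interpretation: The model's uncertainty is equivalent to choosing uniformly among 3.4 options.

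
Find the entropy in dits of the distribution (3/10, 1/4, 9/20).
0.4634 dits

Shannon entropy is H(X) = -Σ p(x) log p(x).

For P = (3/10, 1/4, 9/20):
H = -3/10 × log_10(3/10) -1/4 × log_10(1/4) -9/20 × log_10(9/20)
H = 0.4634 dits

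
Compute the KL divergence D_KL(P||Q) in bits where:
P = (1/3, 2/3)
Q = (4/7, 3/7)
0.1658 bits

KL divergence: D_KL(P||Q) = Σ p(x) log(p(x)/q(x))

Computing term by term:
  x=0: 1/3 × log_2[(1/3)/(4/7)] = 1/3 × -0.7776 = -0.2592
  x=1: 2/3 × log_2[(2/3)/(3/7)] = 2/3 × 0.6374 = 0.4250

D_KL(P||Q) = 0.1658 bits

Note: KL divergence is always non-negative and equals 0 iff P = Q.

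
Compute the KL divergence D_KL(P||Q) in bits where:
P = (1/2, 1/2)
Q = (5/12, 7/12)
0.0203 bits

KL divergence: D_KL(P||Q) = Σ p(x) log(p(x)/q(x))

Computing term by term:
  x=0: 1/2 × log_2[(1/2)/(5/12)] = 1/2 × 0.2630 = 0.1315
  x=1: 1/2 × log_2[(1/2)/(7/12)] = 1/2 × -0.2224 = -0.1112

D_KL(P||Q) = 0.0203 bits

Note: KL divergence is always non-negative and equals 0 iff P = Q.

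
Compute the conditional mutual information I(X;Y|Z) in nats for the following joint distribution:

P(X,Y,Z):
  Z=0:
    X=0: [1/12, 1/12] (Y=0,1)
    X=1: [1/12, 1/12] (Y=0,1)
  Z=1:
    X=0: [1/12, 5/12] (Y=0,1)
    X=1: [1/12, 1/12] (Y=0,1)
0.0341 nats

Conditional mutual information: I(X;Y|Z) = H(X|Z) + H(Y|Z) - H(X,Y|Z)

H(Z) = 0.6365
H(X,Z) = 1.2425 → H(X|Z) = 0.6059
H(Y,Z) = 1.2425 → H(Y|Z) = 0.6059
H(X,Y,Z) = 1.8143 → H(X,Y|Z) = 1.1778

I(X;Y|Z) = 0.6059 + 0.6059 - 1.1778 = 0.0341 nats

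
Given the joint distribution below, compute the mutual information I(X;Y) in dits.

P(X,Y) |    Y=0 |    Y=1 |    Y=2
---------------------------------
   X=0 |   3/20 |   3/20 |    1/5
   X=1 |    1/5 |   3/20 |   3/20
0.0031 dits

Mutual information: I(X;Y) = H(X) + H(Y) - H(X,Y)

Marginals:
P(X) = (1/2, 1/2), H(X) = 0.3010 dits
P(Y) = (7/20, 3/10, 7/20), H(Y) = 0.4760 dits

Joint entropy: H(X,Y) = 0.7739 dits

I(X;Y) = 0.3010 + 0.4760 - 0.7739 = 0.0031 dits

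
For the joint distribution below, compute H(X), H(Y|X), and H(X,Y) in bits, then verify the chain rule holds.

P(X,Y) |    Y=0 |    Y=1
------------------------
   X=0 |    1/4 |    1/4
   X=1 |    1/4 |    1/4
H(X,Y) = 2.0000, H(X) = 1.0000, H(Y|X) = 1.0000 (all in bits)

Chain rule: H(X,Y) = H(X) + H(Y|X)

Left side — joint entropy directly:
H(X,Y) = -Σ p(x,y) log p(x,y) = 2.0000 bits

Right side — compute H(Y|X) from the conditional distributions:
P(X) = (1/2, 1/2), so H(X) = 1.0000 bits
H(Y|X) = Σ_x P(X=x) · H(Y|X=x):
  P(Y|X=0) = (1/2, 1/2), H(Y|X=0) = 1.0000, weight P(X=0) = 1/2
  P(Y|X=1) = (1/2, 1/2), H(Y|X=1) = 1.0000, weight P(X=1) = 1/2
H(Y|X) = 1.0000 bits

H(X) + H(Y|X) = 1.0000 + 1.0000 = 2.0000 bits

Both sides equal 2.0000 bits. ✓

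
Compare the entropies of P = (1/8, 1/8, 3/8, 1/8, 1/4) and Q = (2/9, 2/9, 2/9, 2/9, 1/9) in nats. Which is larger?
Q

Computing entropies in nats:
H(P) = 1.4942
H(Q) = 1.5811

Distribution Q has higher entropy.

Intuition: The distribution closer to uniform (more spread out) has higher entropy.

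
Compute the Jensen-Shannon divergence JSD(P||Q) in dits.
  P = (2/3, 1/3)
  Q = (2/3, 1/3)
0.0000 dits

Jensen-Shannon divergence is:
JSD(P||Q) = 0.5 × D_KL(P||M) + 0.5 × D_KL(Q||M)
where M = 0.5 × (P + Q) is the mixture distribution.

M = 0.5 × (2/3, 1/3) + 0.5 × (2/3, 1/3) = (2/3, 1/3)

D_KL(P||M) = 0.0000 dits
D_KL(Q||M) = 0.0000 dits

JSD(P||Q) = 0.5 × 0.0000 + 0.5 × 0.0000 = 0.0000 dits

Unlike KL divergence, JSD is symmetric and bounded: 0 ≤ JSD ≤ log(2).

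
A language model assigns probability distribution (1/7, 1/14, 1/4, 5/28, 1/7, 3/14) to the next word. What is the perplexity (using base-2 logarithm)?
5.6338

Perplexity is 2^H (or exp(H) for natural log).

First, H = -Σ p log p = 2.4941 bits
Perplexity = 2^2.4941 = 5.6338

Interpretation: The model's uncertainty is equivalent to choosing uniformly among 5.6 options.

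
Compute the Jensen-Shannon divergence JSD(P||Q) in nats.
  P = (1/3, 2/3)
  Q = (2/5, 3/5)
0.0024 nats

Jensen-Shannon divergence is:
JSD(P||Q) = 0.5 × D_KL(P||M) + 0.5 × D_KL(Q||M)
where M = 0.5 × (P + Q) is the mixture distribution.

M = 0.5 × (1/3, 2/3) + 0.5 × (2/5, 3/5) = (11/30, 19/30)

D_KL(P||M) = 0.0024 nats
D_KL(Q||M) = 0.0024 nats

JSD(P||Q) = 0.5 × 0.0024 + 0.5 × 0.0024 = 0.0024 nats

Unlike KL divergence, JSD is symmetric and bounded: 0 ≤ JSD ≤ log(2).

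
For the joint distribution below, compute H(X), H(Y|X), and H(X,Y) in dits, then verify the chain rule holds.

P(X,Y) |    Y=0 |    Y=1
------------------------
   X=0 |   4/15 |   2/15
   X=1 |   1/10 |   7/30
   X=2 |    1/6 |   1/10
H(X,Y) = 0.7469, H(X) = 0.4713, H(Y|X) = 0.2756 (all in dits)

Chain rule: H(X,Y) = H(X) + H(Y|X)

Left side — joint entropy directly:
H(X,Y) = -Σ p(x,y) log p(x,y) = 0.7469 dits

Right side — compute H(Y|X) from the conditional distributions:
P(X) = (2/5, 1/3, 4/15), so H(X) = 0.4713 dits
H(Y|X) = Σ_x P(X=x) · H(Y|X=x):
  P(Y|X=0) = (2/3, 1/3), H(Y|X=0) = 0.2764, weight P(X=0) = 2/5
  P(Y|X=1) = (3/10, 7/10), H(Y|X=1) = 0.2653, weight P(X=1) = 1/3
  P(Y|X=2) = (5/8, 3/8), H(Y|X=2) = 0.2873, weight P(X=2) = 4/15
H(Y|X) = 0.2756 dits

H(X) + H(Y|X) = 0.4713 + 0.2756 = 0.7469 dits

Both sides equal 0.7469 dits. ✓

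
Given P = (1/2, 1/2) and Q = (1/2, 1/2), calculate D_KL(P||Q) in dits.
0.0000 dits

KL divergence: D_KL(P||Q) = Σ p(x) log(p(x)/q(x))

Computing term by term:
  x=0: 1/2 × log_10[(1/2)/(1/2)] = 1/2 × 0.0000 = 0.0000
  x=1: 1/2 × log_10[(1/2)/(1/2)] = 1/2 × 0.0000 = 0.0000

D_KL(P||Q) = 0.0000 dits

Note: KL divergence is always non-negative and equals 0 iff P = Q.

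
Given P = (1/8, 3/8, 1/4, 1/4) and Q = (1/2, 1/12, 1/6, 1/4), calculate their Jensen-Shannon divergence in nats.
0.1146 nats

Jensen-Shannon divergence is:
JSD(P||Q) = 0.5 × D_KL(P||M) + 0.5 × D_KL(Q||M)
where M = 0.5 × (P + Q) is the mixture distribution.

M = 0.5 × (1/8, 3/8, 1/4, 1/4) + 0.5 × (1/2, 1/12, 1/6, 1/4) = (5/16, 0.229167, 5/24, 1/4)

D_KL(P||M) = 0.1157 nats
D_KL(Q||M) = 0.1135 nats

JSD(P||Q) = 0.5 × 0.1157 + 0.5 × 0.1135 = 0.1146 nats

Unlike KL divergence, JSD is symmetric and bounded: 0 ≤ JSD ≤ log(2).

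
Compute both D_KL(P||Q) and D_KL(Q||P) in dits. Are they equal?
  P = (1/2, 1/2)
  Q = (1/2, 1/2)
D_KL(P||Q) = 0.0000, D_KL(Q||P) = 0.0000

KL divergence is not symmetric: D_KL(P||Q) ≠ D_KL(Q||P) in general.

D_KL(P||Q) = 0.0000 dits
D_KL(Q||P) = 0.0000 dits

In this case they happen to be equal (to 4 decimal places).

This asymmetry is why KL divergence is not a true distance metric.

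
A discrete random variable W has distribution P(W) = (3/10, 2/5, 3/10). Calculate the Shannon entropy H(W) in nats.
1.0889 nats

Shannon entropy is H(X) = -Σ p(x) log p(x).

For P = (3/10, 2/5, 3/10):
H = -3/10 × log_e(3/10) -2/5 × log_e(2/5) -3/10 × log_e(3/10)
H = 1.0889 nats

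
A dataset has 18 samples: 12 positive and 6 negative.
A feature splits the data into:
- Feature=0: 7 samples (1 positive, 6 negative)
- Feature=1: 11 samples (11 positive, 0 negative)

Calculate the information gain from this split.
0.6882 bits

Information Gain = H(Y) - H(Y|Feature)

Before split:
P(positive) = 12/18 = 0.6667
H(Y) = 0.9183 bits

After split:
Feature=0: H = 0.5917 bits (weight = 7/18)
Feature=1: H = 0.0000 bits (weight = 11/18)
H(Y|Feature) = (7/18)×0.5917 + (11/18)×0.0000 = 0.2301 bits

Information Gain = 0.9183 - 0.2301 = 0.6882 bits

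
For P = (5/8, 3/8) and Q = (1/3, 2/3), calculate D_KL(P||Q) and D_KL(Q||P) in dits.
D_KL(P||Q) = 0.0769, D_KL(Q||P) = 0.0756

KL divergence is not symmetric: D_KL(P||Q) ≠ D_KL(Q||P) in general.

D_KL(P||Q) = 0.0769 dits
D_KL(Q||P) = 0.0756 dits

No, they are not equal!

This asymmetry is why KL divergence is not a true distance metric.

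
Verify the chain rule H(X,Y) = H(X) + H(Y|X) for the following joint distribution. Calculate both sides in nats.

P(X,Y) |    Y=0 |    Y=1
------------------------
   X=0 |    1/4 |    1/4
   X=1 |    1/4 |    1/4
H(X,Y) = 1.3863, H(X) = 0.6931, H(Y|X) = 0.6931 (all in nats)

Chain rule: H(X,Y) = H(X) + H(Y|X)

Left side — joint entropy directly:
H(X,Y) = -Σ p(x,y) log p(x,y) = 1.3863 nats

Right side — compute H(Y|X) from the conditional distributions:
P(X) = (1/2, 1/2), so H(X) = 0.6931 nats
H(Y|X) = Σ_x P(X=x) · H(Y|X=x):
  P(Y|X=0) = (1/2, 1/2), H(Y|X=0) = 0.6931, weight P(X=0) = 1/2
  P(Y|X=1) = (1/2, 1/2), H(Y|X=1) = 0.6931, weight P(X=1) = 1/2
H(Y|X) = 0.6931 nats

H(X) + H(Y|X) = 0.6931 + 0.6931 = 1.3863 nats

Both sides equal 1.3863 nats. ✓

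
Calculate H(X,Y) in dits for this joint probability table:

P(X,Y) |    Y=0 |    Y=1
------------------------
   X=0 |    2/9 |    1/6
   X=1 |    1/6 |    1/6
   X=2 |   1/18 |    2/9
0.7491 dits

Joint entropy is H(X,Y) = -Σ_{x,y} p(x,y) log p(x,y).

Summing over all non-zero entries:
H(X,Y) = -[2/9·log_10(2/9) + 1/6·log_10(1/6) + 1/6·log_10(1/6) + 1/6·log_10(1/6) + 1/18·log_10(1/18) + 2/9·log_10(2/9)]
H(X,Y) = 0.7491 dits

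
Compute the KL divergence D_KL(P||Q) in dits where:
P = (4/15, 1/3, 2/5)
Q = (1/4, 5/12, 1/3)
0.0068 dits

KL divergence: D_KL(P||Q) = Σ p(x) log(p(x)/q(x))

Computing term by term:
  x=0: 4/15 × log_10[(4/15)/(1/4)] = 4/15 × 0.0280 = 0.0075
  x=1: 1/3 × log_10[(1/3)/(5/12)] = 1/3 × -0.0969 = -0.0323
  x=2: 2/5 × log_10[(2/5)/(1/3)] = 2/5 × 0.0792 = 0.0317

D_KL(P||Q) = 0.0068 dits

Note: KL divergence is always non-negative and equals 0 iff P = Q.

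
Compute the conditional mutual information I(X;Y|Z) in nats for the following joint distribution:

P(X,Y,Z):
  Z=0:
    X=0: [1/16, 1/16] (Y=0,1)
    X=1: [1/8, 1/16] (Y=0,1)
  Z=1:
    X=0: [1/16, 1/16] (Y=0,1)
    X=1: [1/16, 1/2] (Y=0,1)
0.0474 nats

Conditional mutual information: I(X;Y|Z) = H(X|Z) + H(Y|Z) - H(X,Y|Z)

H(Z) = 0.6211
H(X,Z) = 1.1574 → H(X|Z) = 0.5363
H(Y,Z) = 1.1574 → H(Y|Z) = 0.5363
H(X,Y,Z) = 1.6462 → H(X,Y|Z) = 1.0251

I(X;Y|Z) = 0.5363 + 0.5363 - 1.0251 = 0.0474 nats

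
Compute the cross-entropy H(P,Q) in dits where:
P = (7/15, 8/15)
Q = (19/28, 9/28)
0.3415 dits

Cross-entropy: H(P,Q) = -Σ p(x) log q(x)

Alternatively: H(P,Q) = H(P) + D_KL(P||Q)
H(P) = 0.3001 dits
D_KL(P||Q) = 0.0414 dits

H(P,Q) = 0.3001 + 0.0414 = 0.3415 dits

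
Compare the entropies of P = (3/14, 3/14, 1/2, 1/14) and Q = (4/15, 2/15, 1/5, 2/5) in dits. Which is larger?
Q

Computing entropies in dits:
H(P) = 0.5191
H(Q) = 0.5687

Distribution Q has higher entropy.

Intuition: The distribution closer to uniform (more spread out) has higher entropy.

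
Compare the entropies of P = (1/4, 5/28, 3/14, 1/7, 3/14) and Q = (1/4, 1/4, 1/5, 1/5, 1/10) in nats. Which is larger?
P

Computing entropies in nats:
H(P) = 1.5924
H(Q) = 1.5672

Distribution P has higher entropy.

Intuition: The distribution closer to uniform (more spread out) has higher entropy.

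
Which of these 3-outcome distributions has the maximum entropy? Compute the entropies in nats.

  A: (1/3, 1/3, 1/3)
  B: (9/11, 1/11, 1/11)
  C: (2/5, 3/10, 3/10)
A

For a discrete distribution over n outcomes, entropy is maximized by the uniform distribution.

Computing entropies:
H(A) = 1.0986 nats
H(B) = 0.6002 nats
H(C) = 1.0889 nats

The uniform distribution (where all probabilities equal 1/3) achieves the maximum entropy of log_e(3) = 1.0986 nats.

Distribution A has the highest entropy.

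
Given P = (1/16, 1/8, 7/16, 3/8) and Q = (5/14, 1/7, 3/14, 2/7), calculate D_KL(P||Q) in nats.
0.2886 nats

KL divergence: D_KL(P||Q) = Σ p(x) log(p(x)/q(x))

Computing term by term:
  x=0: 1/16 × log_e[(1/16)/(5/14)] = 1/16 × -1.7430 = -0.1089
  x=1: 1/8 × log_e[(1/8)/(1/7)] = 1/8 × -0.1335 = -0.0167
  x=2: 7/16 × log_e[(7/16)/(3/14)] = 7/16 × 0.7138 = 0.3123
  x=3: 3/8 × log_e[(3/8)/(2/7)] = 3/8 × 0.2719 = 0.1020

D_KL(P||Q) = 0.2886 nats

Note: KL divergence is always non-negative and equals 0 iff P = Q.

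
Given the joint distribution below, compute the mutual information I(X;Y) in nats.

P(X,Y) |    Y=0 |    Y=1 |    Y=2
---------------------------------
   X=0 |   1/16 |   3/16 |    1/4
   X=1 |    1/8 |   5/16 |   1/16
0.0866 nats

Mutual information: I(X;Y) = H(X) + H(Y) - H(X,Y)

Marginals:
P(X) = (1/2, 1/2), H(X) = 0.6931 nats
P(Y) = (3/16, 1/2, 5/16), H(Y) = 1.0239 nats

Joint entropy: H(X,Y) = 1.6304 nats

I(X;Y) = 0.6931 + 1.0239 - 1.6304 = 0.0866 nats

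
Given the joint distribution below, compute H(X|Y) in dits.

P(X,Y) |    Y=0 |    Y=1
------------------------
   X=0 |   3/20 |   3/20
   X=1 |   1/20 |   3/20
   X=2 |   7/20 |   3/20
0.4201 dits

Using the chain rule: H(X|Y) = H(X,Y) - H(Y)

First, compute H(X,Y) = 0.7190 dits

Marginal P(Y) = (11/20, 9/20)
H(Y) = 0.2989 dits

H(X|Y) = H(X,Y) - H(Y) = 0.7190 - 0.2989 = 0.4201 dits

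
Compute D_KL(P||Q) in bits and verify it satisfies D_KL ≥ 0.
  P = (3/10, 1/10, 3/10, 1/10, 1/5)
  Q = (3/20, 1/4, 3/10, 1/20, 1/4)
0.2034 bits

KL divergence satisfies the Gibbs inequality: D_KL(P||Q) ≥ 0 for all distributions P, Q.

D_KL(P||Q) = Σ p(x) log(p(x)/q(x))
Term by term:
  x=0: 3/10 × log_2[(3/10)/(3/20)] = 0.3000
  x=1: 1/10 × log_2[(1/10)/(1/4)] = -0.1322
  x=2: 3/10 × log_2[(3/10)/(3/10)] = 0.0000
  x=3: 1/10 × log_2[(1/10)/(1/20)] = 0.1000
  x=4: 1/5 × log_2[(1/5)/(1/4)] = -0.0644
D_KL(P||Q) = 0.2034 bits

D_KL(P||Q) = 0.2034 ≥ 0 ✓

This non-negativity is a fundamental property: relative entropy cannot be negative because it measures how different Q is from P.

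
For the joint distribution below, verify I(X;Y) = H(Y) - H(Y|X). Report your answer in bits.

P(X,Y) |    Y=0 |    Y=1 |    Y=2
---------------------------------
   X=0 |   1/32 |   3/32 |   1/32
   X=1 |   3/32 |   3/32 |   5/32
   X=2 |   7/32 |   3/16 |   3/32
I(X;Y) = 0.0789 bits

Mutual information has multiple equivalent forms:
- I(X;Y) = H(X) - H(X|Y)
- I(X;Y) = H(Y) - H(Y|X)
- I(X;Y) = H(X) + H(Y) - H(X,Y)

Computing all quantities:
H(X) = 1.4480, H(Y) = 1.5749, H(X,Y) = 2.9440
H(X|Y) = 1.3691, H(Y|X) = 1.4960

Verification:
H(X) - H(X|Y) = 1.4480 - 1.3691 = 0.0789
H(Y) - H(Y|X) = 1.5749 - 1.4960 = 0.0789
H(X) + H(Y) - H(X,Y) = 1.4480 + 1.5749 - 2.9440 = 0.0789

All forms give I(X;Y) = 0.0789 bits. ✓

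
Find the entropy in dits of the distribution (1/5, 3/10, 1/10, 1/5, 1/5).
0.6762 dits

Shannon entropy is H(X) = -Σ p(x) log p(x).

For P = (1/5, 3/10, 1/10, 1/5, 1/5):
H = -1/5 × log_10(1/5) -3/10 × log_10(3/10) -1/10 × log_10(1/10) -1/5 × log_10(1/5) -1/5 × log_10(1/5)
H = 0.6762 dits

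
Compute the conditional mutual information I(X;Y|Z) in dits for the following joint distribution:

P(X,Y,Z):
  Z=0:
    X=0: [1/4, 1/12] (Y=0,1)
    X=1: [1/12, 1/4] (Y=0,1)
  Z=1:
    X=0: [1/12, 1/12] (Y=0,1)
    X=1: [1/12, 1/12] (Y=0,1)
0.0379 dits

Conditional mutual information: I(X;Y|Z) = H(X|Z) + H(Y|Z) - H(X,Y|Z)

H(Z) = 0.2764
H(X,Z) = 0.5775 → H(X|Z) = 0.3010
H(Y,Z) = 0.5775 → H(Y|Z) = 0.3010
H(X,Y,Z) = 0.8406 → H(X,Y|Z) = 0.5642

I(X;Y|Z) = 0.3010 + 0.3010 - 0.5642 = 0.0379 dits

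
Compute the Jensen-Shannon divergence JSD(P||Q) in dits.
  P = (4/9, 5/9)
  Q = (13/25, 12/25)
0.0012 dits

Jensen-Shannon divergence is:
JSD(P||Q) = 0.5 × D_KL(P||M) + 0.5 × D_KL(Q||M)
where M = 0.5 × (P + Q) is the mixture distribution.

M = 0.5 × (4/9, 5/9) + 0.5 × (13/25, 12/25) = (0.482222, 0.517778)

D_KL(P||M) = 0.0012 dits
D_KL(Q||M) = 0.0012 dits

JSD(P||Q) = 0.5 × 0.0012 + 0.5 × 0.0012 = 0.0012 dits

Unlike KL divergence, JSD is symmetric and bounded: 0 ≤ JSD ≤ log(2).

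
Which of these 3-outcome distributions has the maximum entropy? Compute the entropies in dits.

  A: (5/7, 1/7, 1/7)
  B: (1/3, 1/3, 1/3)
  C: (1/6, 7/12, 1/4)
B

For a discrete distribution over n outcomes, entropy is maximized by the uniform distribution.

Computing entropies:
H(A) = 0.3458 dits
H(B) = 0.4771 dits
H(C) = 0.4168 dits

The uniform distribution (where all probabilities equal 1/3) achieves the maximum entropy of log_10(3) = 0.4771 dits.

Distribution B has the highest entropy.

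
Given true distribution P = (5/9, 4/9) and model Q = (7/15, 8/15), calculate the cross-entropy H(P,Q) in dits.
0.3052 dits

Cross-entropy: H(P,Q) = -Σ p(x) log q(x)

Alternatively: H(P,Q) = H(P) + D_KL(P||Q)
H(P) = 0.2983 dits
D_KL(P||Q) = 0.0069 dits

H(P,Q) = 0.2983 + 0.0069 = 0.3052 dits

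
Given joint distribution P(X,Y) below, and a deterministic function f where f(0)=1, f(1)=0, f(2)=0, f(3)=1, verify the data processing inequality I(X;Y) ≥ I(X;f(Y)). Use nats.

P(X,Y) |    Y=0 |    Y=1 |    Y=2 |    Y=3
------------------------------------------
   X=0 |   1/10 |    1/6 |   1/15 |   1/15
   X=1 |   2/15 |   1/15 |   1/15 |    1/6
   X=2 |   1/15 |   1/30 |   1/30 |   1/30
I(X;Y) = 0.0533, I(X;f(Y)) = 0.0329, inequality holds: 0.0533 ≥ 0.0329

Data Processing Inequality: For any Markov chain X → Y → Z, we have I(X;Y) ≥ I(X;Z).

Here Z = f(Y) is a deterministic function of Y, forming X → Y → Z.

Original I(X;Y) = 0.0533 nats

After applying f:
P(X,Z) where Z=f(Y):
- P(X,Z=0) = P(X,Y=1) + P(X,Y=2)
- P(X,Z=1) = P(X,Y=0) + P(X,Y=3)

I(X;Z) = I(X;f(Y)) = 0.0329 nats

Verification: 0.0533 ≥ 0.0329 ✓

Information cannot be created by processing; the function f can only lose information about X.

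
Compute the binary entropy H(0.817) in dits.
0.2067 dits

The binary entropy function is:
H(p) = -p log(p) - (1-p) log(1-p)

H(0.817) = -0.817 × log_10(0.817) - 0.183 × log_10(0.183)
H(0.817) = 0.2067 dits

Note: Binary entropy is maximized at p=0.5 (H=1 bit) and minimized at p=0 or p=1 (H=0).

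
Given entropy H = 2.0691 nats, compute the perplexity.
7.9177

Perplexity is e^H (or exp(H) for natural log).

H = 2.0691 nats
Perplexity = e^2.0691 = 7.9177

Interpretation: The model's uncertainty is equivalent to choosing uniformly among 7.9 options.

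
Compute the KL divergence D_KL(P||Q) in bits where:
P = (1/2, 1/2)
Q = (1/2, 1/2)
0.0000 bits

KL divergence: D_KL(P||Q) = Σ p(x) log(p(x)/q(x))

Computing term by term:
  x=0: 1/2 × log_2[(1/2)/(1/2)] = 1/2 × 0.0000 = 0.0000
  x=1: 1/2 × log_2[(1/2)/(1/2)] = 1/2 × 0.0000 = 0.0000

D_KL(P||Q) = 0.0000 bits

Note: KL divergence is always non-negative and equals 0 iff P = Q.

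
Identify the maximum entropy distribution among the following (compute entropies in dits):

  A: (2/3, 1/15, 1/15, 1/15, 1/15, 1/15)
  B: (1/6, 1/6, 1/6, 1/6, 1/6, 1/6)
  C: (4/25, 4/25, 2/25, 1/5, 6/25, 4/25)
B

For a discrete distribution over n outcomes, entropy is maximized by the uniform distribution.

Computing entropies:
H(A) = 0.5094 dits
H(B) = 0.7782 dits
H(C) = 0.7583 dits

The uniform distribution (where all probabilities equal 1/6) achieves the maximum entropy of log_10(6) = 0.7782 dits.

Distribution B has the highest entropy.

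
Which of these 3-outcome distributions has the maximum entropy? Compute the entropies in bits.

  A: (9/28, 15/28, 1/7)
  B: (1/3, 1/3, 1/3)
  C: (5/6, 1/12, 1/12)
B

For a discrete distribution over n outcomes, entropy is maximized by the uniform distribution.

Computing entropies:
H(A) = 1.4098 bits
H(B) = 1.5850 bits
H(C) = 0.8167 bits

The uniform distribution (where all probabilities equal 1/3) achieves the maximum entropy of log_2(3) = 1.5850 bits.

Distribution B has the highest entropy.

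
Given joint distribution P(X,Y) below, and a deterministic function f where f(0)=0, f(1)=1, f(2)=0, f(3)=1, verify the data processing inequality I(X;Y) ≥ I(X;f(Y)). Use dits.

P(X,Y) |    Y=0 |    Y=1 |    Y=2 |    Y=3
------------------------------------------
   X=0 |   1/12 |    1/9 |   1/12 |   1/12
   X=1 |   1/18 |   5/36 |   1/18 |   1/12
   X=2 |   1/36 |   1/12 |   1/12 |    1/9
I(X;Y) = 0.0111, I(X;f(Y)) = 0.0028, inequality holds: 0.0111 ≥ 0.0028

Data Processing Inequality: For any Markov chain X → Y → Z, we have I(X;Y) ≥ I(X;Z).

Here Z = f(Y) is a deterministic function of Y, forming X → Y → Z.

Original I(X;Y) = 0.0111 dits

After applying f:
P(X,Z) where Z=f(Y):
- P(X,Z=0) = P(X,Y=0) + P(X,Y=2)
- P(X,Z=1) = P(X,Y=1) + P(X,Y=3)

I(X;Z) = I(X;f(Y)) = 0.0028 dits

Verification: 0.0111 ≥ 0.0028 ✓

Information cannot be created by processing; the function f can only lose information about X.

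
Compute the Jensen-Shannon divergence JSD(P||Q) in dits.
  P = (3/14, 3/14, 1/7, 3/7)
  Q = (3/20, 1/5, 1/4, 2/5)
0.0046 dits

Jensen-Shannon divergence is:
JSD(P||Q) = 0.5 × D_KL(P||M) + 0.5 × D_KL(Q||M)
where M = 0.5 × (P + Q) is the mixture distribution.

M = 0.5 × (3/14, 3/14, 1/7, 3/7) + 0.5 × (3/20, 1/5, 1/4, 2/5) = (0.182143, 0.207143, 0.196429, 0.414286)

D_KL(P||M) = 0.0048 dits
D_KL(Q||M) = 0.0044 dits

JSD(P||Q) = 0.5 × 0.0048 + 0.5 × 0.0044 = 0.0046 dits

Unlike KL divergence, JSD is symmetric and bounded: 0 ≤ JSD ≤ log(2).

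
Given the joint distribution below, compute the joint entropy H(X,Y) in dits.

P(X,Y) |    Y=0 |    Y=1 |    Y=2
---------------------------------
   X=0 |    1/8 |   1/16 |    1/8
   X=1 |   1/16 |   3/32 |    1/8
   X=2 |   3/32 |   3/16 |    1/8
0.9311 dits

Joint entropy is H(X,Y) = -Σ_{x,y} p(x,y) log p(x,y).

Summing over all non-zero entries:
H(X,Y) = -[1/8·log_10(1/8) + 1/16·log_10(1/16) + 1/8·log_10(1/8) + 1/16·log_10(1/16) + 3/32·log_10(3/32) + 1/8·log_10(1/8) + 3/32·log_10(3/32) + 3/16·log_10(3/16) + 1/8·log_10(1/8)]
H(X,Y) = 0.9311 dits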